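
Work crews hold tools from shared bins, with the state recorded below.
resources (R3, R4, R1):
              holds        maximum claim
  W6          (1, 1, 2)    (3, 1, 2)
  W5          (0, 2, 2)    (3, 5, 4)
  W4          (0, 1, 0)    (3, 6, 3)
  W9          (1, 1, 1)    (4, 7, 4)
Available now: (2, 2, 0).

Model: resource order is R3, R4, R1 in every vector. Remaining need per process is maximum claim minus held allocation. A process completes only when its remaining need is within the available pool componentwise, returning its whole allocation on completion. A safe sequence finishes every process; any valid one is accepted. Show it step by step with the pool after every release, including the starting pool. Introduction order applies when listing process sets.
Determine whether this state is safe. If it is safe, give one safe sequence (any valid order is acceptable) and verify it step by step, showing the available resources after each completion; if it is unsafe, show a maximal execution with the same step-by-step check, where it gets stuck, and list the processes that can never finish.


SAFE — a valid safe sequence is W6, W5, W4, W9.
Key observation: W6 marks the first exact bind of the order: its need (2, 0, 0) fits the free (2, 2, 0) with zero slack on a requested resource.
Verifying each step:
  pool = (2, 2, 0)
  run W6 (needs (2, 0, 0), free (2, 2, 0)); after release of (1, 1, 2) the pool is (3, 3, 2)
  run W5 (needs (3, 3, 2), free (3, 3, 2)); after release of (0, 2, 2) the pool is (3, 5, 4)
  run W4 (needs (3, 5, 3), free (3, 5, 4)); after release of (0, 1, 0) the pool is (3, 6, 4)
  run W9 (needs (3, 6, 3), free (3, 6, 4)); after release of (1, 1, 1) the pool is (4, 7, 5)


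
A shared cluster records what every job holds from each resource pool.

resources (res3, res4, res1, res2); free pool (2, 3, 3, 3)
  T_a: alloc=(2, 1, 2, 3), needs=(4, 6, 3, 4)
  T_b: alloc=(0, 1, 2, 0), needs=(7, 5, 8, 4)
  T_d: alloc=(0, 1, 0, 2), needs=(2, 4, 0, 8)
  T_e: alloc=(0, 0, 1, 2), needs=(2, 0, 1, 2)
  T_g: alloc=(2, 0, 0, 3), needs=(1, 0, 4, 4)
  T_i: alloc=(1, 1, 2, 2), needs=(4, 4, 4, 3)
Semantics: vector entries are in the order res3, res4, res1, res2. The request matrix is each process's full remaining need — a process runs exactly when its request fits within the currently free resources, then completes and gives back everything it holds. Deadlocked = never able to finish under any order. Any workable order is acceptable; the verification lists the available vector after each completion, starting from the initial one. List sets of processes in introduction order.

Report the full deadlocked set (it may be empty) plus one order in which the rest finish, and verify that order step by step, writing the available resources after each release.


Deadlocked set: T_a, T_b, T_d and T_i.
Key observation: the wall is res4: completing T_e, T_g brings the pool only to (4, 3, 4, 8), and all the rest need more.
One completion order for the rest: T_e, T_g. Step-by-step check:
  pool = (2, 3, 3, 3)
  T_e needs (2, 0, 1, 2) <= (2, 3, 3, 3) -> finishes; pool += (0, 0, 1, 2) = (2, 3, 4, 5)
  T_g needs (1, 0, 4, 4) <= (2, 3, 4, 5) -> finishes; pool += (2, 0, 0, 3) = (4, 3, 4, 8)
The stuck group stays short no matter what:
  blocked: T_a wants (4, 6, 3, 4), pool (4, 3, 4, 8) — not enough res4
  blocked: T_b wants (7, 5, 8, 4), pool (4, 3, 4, 8) — not enough res3, res4 and res1
  blocked: T_d wants (2, 4, 0, 8), pool (4, 3, 4, 8) — not enough res4
  blocked: T_i wants (4, 4, 4, 3), pool (4, 3, 4, 8) — not enough res4


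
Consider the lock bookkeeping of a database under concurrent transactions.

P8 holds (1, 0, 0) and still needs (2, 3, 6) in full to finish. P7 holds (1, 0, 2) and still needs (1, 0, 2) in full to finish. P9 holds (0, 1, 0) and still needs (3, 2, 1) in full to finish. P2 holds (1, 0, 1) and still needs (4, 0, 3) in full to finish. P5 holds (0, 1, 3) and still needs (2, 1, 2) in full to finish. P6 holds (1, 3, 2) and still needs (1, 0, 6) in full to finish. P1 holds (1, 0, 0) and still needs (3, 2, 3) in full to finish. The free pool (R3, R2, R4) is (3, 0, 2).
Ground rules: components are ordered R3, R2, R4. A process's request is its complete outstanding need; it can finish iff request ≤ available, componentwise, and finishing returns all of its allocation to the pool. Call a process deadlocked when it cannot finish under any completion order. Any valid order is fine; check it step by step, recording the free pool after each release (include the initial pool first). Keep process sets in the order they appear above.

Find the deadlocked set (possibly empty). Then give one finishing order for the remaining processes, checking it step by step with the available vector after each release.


Deadlocked set: P8, P9, P5, P6 and P1.
Key observation: after P7, P2 the pool peaks at (5, 0, 5), and each blocked process is short somewhere: P8 on R2, R4; P9 on R2; P5 on R2; P6 on R4; P1 on R2.
One completion order for the rest: P7, P2. Verifying each step:
  pool = (3, 0, 2)
  P7 needs (1, 0, 2) <= (3, 0, 2) -> finishes; pool += (1, 0, 2) = (4, 0, 4)
  P2 needs (4, 0, 3) <= (4, 0, 4) -> finishes; pool += (1, 0, 1) = (5, 0, 5)
The blocked processes can never fit:
  blocked: P8 wants (2, 3, 6), pool (5, 0, 5) — not enough R2 and R4
  blocked: P9 wants (3, 2, 1), pool (5, 0, 5) — not enough R2
  blocked: P5 wants (2, 1, 2), pool (5, 0, 5) — not enough R2
  blocked: P6 wants (1, 0, 6), pool (5, 0, 5) — not enough R4
  blocked: P1 wants (3, 2, 3), pool (5, 0, 5) — not enough R2


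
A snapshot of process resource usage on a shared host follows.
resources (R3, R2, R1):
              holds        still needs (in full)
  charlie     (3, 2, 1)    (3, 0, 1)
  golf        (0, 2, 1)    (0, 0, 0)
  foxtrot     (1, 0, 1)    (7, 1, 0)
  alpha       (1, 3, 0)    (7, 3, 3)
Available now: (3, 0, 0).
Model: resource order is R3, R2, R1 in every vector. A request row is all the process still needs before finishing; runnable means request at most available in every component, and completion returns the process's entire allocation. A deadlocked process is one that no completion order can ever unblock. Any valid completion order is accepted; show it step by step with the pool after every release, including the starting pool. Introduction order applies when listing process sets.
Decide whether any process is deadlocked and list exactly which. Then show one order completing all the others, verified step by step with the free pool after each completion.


Deadlocked: foxtrot and alpha.
Key observation: golf, charlie can finish, but then (6, 4, 2) is all there is, and the blocked group's R3 demands exceed it.
One completion order for the rest: golf, charlie. Check, step by step:
  pool = (3, 0, 0)
  golf: need (0, 0, 0) fits (3, 0, 0); releases (0, 2, 1), pool now (3, 2, 1)
  charlie: need (3, 0, 1) fits (3, 2, 1); releases (3, 2, 1), pool now (6, 4, 2)
The blocked processes can never fit:
  foxtrot still needs (7, 1, 0) but only (6, 4, 2) is free — short on R3
  alpha still needs (7, 3, 3) but only (6, 4, 2) is free — short on R3 and R1


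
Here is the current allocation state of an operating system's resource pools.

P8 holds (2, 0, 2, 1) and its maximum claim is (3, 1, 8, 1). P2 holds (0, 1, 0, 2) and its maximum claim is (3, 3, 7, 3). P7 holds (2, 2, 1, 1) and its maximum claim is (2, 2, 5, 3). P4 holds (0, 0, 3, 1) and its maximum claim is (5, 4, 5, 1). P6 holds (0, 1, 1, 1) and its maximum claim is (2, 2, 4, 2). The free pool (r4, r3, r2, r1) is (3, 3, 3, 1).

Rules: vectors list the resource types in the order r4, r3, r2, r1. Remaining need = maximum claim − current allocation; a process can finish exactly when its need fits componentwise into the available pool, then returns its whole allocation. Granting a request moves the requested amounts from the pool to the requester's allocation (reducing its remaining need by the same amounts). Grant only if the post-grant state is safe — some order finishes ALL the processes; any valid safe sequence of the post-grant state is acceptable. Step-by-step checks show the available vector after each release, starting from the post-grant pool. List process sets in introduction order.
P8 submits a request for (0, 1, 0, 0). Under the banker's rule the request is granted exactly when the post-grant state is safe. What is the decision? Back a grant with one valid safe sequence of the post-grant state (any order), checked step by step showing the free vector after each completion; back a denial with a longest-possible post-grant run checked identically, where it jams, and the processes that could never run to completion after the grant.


GRANT: granting preserves safety; a valid post-grant sequence is P6, P7, P4, P2, P8.
Key observation: the transfer keeps a workable pool ((3, 2, 3, 1)); P6 starts the safe sequence.
Verifying the post-grant state step by step:
  pool = (3, 2, 3, 1)
  P6: need (2, 1, 3, 1) fits (3, 2, 3, 1); releases (0, 1, 1, 1), pool now (3, 3, 4, 2)
  P7: need (0, 0, 4, 2) fits (3, 3, 4, 2); releases (2, 2, 1, 1), pool now (5, 5, 5, 3)
  P4: need (5, 4, 2, 0) fits (5, 5, 5, 3); releases (0, 0, 3, 1), pool now (5, 5, 8, 4)
  P2: need (3, 2, 7, 1) fits (5, 5, 8, 4); releases (0, 1, 0, 2), pool now (5, 6, 8, 6)
  P8: need (1, 0, 6, 0) fits (5, 6, 8, 6); releases (2, 1, 2, 1), pool now (7, 7, 10, 7)


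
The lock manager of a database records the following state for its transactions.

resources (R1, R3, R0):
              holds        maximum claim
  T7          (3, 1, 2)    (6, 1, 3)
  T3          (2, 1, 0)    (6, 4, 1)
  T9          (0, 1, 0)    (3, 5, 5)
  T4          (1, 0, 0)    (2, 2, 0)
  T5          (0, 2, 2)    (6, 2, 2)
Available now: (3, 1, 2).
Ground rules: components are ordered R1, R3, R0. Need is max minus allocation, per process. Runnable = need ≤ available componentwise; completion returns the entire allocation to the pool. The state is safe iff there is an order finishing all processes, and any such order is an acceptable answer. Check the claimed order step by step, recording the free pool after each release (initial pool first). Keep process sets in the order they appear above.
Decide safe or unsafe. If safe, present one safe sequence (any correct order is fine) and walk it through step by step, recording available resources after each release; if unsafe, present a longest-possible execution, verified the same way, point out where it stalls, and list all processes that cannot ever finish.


The state is SAFE; one workable sequence: T7, T5, T4, T3, T9.
Key observation: T7 marks the first exact bind of the order: its need (3, 0, 1) fits the free (3, 1, 2) with zero slack on a requested resource.
Walking it through:
  pool = (3, 1, 2)
  run T7 (needs (3, 0, 1), free (3, 1, 2)); after release of (3, 1, 2) the pool is (6, 2, 4)
  run T5 (needs (6, 0, 0), free (6, 2, 4)); after release of (0, 2, 2) the pool is (6, 4, 6)
  run T4 (needs (1, 2, 0), free (6, 4, 6)); after release of (1, 0, 0) the pool is (7, 4, 6)
  run T3 (needs (4, 3, 1), free (7, 4, 6)); after release of (2, 1, 0) the pool is (9, 5, 6)
  run T9 (needs (3, 4, 5), free (9, 5, 6)); after release of (0, 1, 0) the pool is (9, 6, 6)


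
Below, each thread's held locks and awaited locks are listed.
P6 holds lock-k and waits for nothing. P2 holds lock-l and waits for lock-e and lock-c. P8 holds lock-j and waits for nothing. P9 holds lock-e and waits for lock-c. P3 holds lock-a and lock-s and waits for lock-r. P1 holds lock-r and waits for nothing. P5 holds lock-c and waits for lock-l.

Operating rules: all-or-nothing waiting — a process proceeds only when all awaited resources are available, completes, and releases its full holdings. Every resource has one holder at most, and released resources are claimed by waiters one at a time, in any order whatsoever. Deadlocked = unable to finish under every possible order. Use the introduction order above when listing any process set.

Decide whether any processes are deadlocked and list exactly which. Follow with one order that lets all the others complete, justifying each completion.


The deadlocked set is P2, P9 and P5.
Key observation: P2 -> P9 -> P5 -> P2 is a circular wait — nothing in it can go first; no other process is dragged down with it.
One completion order for the rest: P6, P1, P8, P3.
Step-by-step check:
  run P6 (it waits on nothing); releases lock-k
  run P1 (it waits on nothing); releases lock-r
  run P8 (it waits on nothing); releases lock-j
  P3 waits on lock-r — all released -> runs and releases lock-a and lock-s


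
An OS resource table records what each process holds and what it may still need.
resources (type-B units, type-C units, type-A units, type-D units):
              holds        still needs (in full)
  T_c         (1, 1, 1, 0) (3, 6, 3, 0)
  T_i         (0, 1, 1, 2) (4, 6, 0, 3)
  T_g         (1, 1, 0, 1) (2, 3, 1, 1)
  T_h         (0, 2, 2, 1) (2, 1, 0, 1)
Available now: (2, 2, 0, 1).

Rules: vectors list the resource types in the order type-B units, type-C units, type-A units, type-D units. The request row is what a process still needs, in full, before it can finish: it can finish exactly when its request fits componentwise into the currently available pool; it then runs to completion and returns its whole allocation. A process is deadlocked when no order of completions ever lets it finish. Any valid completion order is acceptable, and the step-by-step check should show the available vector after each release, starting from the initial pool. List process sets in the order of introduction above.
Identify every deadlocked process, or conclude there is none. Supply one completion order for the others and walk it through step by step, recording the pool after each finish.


Deadlocked: T_c and T_i.
Key observation: even finishing T_h, T_g leaves just (3, 5, 2, 3) free — too little type-C units for any of the remaining processes.
A valid finishing order for the others: T_h, T_g. Step-by-step check:
  pool = (2, 2, 0, 1)
  run T_h (needs (2, 1, 0, 1), free (2, 2, 0, 1)); after release of (0, 2, 2, 1) the pool is (2, 4, 2, 2)
  run T_g (needs (2, 3, 1, 1), free (2, 4, 2, 2)); after release of (1, 1, 0, 1) the pool is (3, 5, 2, 3)
The blocked processes can never fit:
  T_c cannot run: need (3, 6, 3, 0) vs free (3, 5, 2, 3) (insufficient type-C units and type-A units)
  T_i cannot run: need (4, 6, 0, 3) vs free (3, 5, 2, 3) (insufficient type-B units and type-C units)


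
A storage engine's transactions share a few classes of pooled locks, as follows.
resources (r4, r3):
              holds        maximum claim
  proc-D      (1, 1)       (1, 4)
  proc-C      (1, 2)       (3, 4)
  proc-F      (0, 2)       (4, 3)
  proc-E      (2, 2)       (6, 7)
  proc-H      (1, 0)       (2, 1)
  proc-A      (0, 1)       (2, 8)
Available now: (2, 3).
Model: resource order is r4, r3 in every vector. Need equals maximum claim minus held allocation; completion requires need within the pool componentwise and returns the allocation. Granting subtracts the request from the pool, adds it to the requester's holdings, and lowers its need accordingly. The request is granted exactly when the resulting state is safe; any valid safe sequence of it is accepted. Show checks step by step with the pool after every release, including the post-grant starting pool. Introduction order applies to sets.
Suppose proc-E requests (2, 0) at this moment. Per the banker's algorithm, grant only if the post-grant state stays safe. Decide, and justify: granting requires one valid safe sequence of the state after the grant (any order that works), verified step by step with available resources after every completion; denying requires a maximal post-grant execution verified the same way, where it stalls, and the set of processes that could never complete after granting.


GRANT. The post-grant state is safe; one safe sequence: proc-D, proc-H, proc-C, proc-E, proc-A, proc-F.
Key observation: after the grant the pool drops to (0, 3), which still lets proc-D finish first and unwind the rest.
Verifying the post-grant state step by step:
  pool = (0, 3)
  run proc-D (needs (0, 3), free (0, 3)); after release of (1, 1) the pool is (1, 4)
  run proc-H (needs (1, 1), free (1, 4)); after release of (1, 0) the pool is (2, 4)
  run proc-C (needs (2, 2), free (2, 4)); after release of (1, 2) the pool is (3, 6)
  run proc-E (needs (2, 5), free (3, 6)); after release of (4, 2) the pool is (7, 8)
  run proc-A (needs (2, 7), free (7, 8)); after release of (0, 1) the pool is (7, 9)
  run proc-F (needs (4, 1), free (7, 9)); after release of (0, 2) the pool is (7, 11)


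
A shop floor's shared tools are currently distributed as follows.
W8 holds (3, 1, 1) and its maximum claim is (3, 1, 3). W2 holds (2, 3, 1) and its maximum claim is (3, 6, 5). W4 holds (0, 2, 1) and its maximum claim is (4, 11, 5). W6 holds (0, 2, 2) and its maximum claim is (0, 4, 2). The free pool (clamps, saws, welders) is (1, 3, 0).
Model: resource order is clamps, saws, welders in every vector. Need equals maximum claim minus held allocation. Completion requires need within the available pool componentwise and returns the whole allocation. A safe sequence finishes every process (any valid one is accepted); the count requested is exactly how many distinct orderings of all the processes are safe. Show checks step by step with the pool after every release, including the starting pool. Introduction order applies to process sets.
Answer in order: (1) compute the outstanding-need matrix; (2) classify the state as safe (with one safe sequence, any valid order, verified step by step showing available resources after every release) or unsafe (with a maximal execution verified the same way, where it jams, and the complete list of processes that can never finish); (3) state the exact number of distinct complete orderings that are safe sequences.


(1) Outstanding need per process (order clamps, saws, welders):
  W8: (0, 0, 2)
  W2: (1, 3, 4)
  W4: (4, 9, 4)
  W6: (0, 2, 0)
(2) UNSAFE.
Key observation: the wall is welders: completing W6, W8 brings the pool only to (4, 6, 3), and all the rest need more.
The run W6, W8 cannot be extended any further. Verifying each step:
  pool = (1, 3, 0)
  W6: need (0, 2, 0) fits (1, 3, 0); releases (0, 2, 2), pool now (1, 5, 2)
  W8: need (0, 0, 2) fits (1, 5, 2); releases (3, 1, 1), pool now (4, 6, 3)
  W2 cannot run: need (1, 3, 4) vs free (4, 6, 3) (insufficient welders)
  W4 cannot run: need (4, 9, 4) vs free (4, 6, 3) (insufficient saws and welders)
Never able to finish: W2 and W4.
(3) Exactly 0 of the possible complete orderings are safe sequences.


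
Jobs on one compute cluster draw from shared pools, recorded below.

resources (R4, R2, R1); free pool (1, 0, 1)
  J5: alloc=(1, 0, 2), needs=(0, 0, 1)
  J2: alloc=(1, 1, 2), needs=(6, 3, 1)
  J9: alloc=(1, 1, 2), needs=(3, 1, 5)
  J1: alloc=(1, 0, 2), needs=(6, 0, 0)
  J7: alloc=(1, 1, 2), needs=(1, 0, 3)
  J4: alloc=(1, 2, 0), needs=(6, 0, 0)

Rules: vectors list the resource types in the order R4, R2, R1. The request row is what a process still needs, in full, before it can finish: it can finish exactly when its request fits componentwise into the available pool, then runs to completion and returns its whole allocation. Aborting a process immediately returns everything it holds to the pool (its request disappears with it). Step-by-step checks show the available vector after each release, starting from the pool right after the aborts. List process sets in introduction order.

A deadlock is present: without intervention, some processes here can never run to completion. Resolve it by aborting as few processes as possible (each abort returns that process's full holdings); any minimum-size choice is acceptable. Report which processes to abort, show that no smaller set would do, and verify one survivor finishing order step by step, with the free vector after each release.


Minimum abort set: J1 and J4.
Key observation: J2 was stuck for good until J1 and J4 gave back (2, 2, 2); in the order shown it finishes at step 4.
Minimality, checking each single-abort alternative: J5 alone leaves J2 blocked (short on R4 and R2); J2 alone leaves J1 blocked (short on R4); J9 alone leaves J2 blocked (short on R4 and R2); J1 alone leaves J2 blocked (short on R4 and R2); J7 alone leaves J2 blocked (short on R4 and R2); J4 alone leaves J2 blocked (short on R4).
The survivors complete as J7, J5, J9, J2. Check, step by step (starting from the post-abort pool):
  pool = (3, 2, 3)
  run J7 (needs (1, 0, 3), free (3, 2, 3)); after release of (1, 1, 2) the pool is (4, 3, 5)
  run J5 (needs (0, 0, 1), free (4, 3, 5)); after release of (1, 0, 2) the pool is (5, 3, 7)
  run J9 (needs (3, 1, 5), free (5, 3, 7)); after release of (1, 1, 2) the pool is (6, 4, 9)
  run J2 (needs (6, 3, 1), free (6, 4, 9)); after release of (1, 1, 2) the pool is (7, 5, 11)


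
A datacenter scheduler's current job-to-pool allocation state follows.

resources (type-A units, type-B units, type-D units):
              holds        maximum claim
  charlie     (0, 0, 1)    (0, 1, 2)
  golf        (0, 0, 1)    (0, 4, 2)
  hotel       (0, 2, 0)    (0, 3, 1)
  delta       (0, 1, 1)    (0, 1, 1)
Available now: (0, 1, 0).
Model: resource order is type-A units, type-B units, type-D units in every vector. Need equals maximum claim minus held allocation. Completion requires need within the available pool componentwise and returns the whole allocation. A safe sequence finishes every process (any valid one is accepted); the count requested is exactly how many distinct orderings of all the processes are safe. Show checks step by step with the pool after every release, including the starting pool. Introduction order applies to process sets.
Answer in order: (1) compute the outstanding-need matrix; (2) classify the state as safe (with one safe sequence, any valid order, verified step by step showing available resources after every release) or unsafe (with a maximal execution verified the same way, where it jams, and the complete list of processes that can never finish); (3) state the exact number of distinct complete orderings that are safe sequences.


(1) Need matrix, components ordered type-A units, type-B units, type-D units:
  charlie: (0, 1, 1)
  golf: (0, 4, 1)
  hotel: (0, 1, 1)
  delta: (0, 0, 0)
(2) The state is SAFE; one workable sequence: delta, hotel, charlie, golf.
Key observation: the order's first zero-slack moment is hotel ((0, 1, 1) needed, (0, 2, 1) free — a requested resource with nothing to spare).
Walking it through:
  pool = (0, 1, 0)
  delta needs (0, 0, 0) <= (0, 1, 0) -> finishes; pool += (0, 1, 1) = (0, 2, 1)
  hotel needs (0, 1, 1) <= (0, 2, 1) -> finishes; pool += (0, 2, 0) = (0, 4, 1)
  charlie needs (0, 1, 1) <= (0, 4, 1) -> finishes; pool += (0, 0, 1) = (0, 4, 2)
  golf needs (0, 4, 1) <= (0, 4, 2) -> finishes; pool += (0, 0, 1) = (0, 4, 3)
(3) Precisely 3 of the possible complete orderings are safe sequences.


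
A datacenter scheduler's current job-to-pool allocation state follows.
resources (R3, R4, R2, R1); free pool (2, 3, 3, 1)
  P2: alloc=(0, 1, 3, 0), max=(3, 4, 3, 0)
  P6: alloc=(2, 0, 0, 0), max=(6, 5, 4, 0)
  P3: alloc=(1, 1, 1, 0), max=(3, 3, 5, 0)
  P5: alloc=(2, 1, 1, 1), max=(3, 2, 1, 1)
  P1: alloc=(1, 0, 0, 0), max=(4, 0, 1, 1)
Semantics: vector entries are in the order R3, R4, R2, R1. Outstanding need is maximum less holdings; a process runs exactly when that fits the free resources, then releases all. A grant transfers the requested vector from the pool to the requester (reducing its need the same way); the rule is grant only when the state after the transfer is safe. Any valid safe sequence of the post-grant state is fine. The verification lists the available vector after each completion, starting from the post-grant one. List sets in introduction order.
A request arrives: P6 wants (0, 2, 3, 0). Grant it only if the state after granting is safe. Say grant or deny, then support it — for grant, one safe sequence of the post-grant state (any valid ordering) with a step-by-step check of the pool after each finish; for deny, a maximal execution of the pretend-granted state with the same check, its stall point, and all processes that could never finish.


DENY: after the grant no complete ordering would exist.
Key observation: after P5, P1 the pool peaks at (5, 2, 1, 2), and each blocked process is short somewhere: P2 on R4; P6 on R4; P3 on R2.
On the post-grant state, P5, P1 is a maximal run — nothing extends it. Verifying each step:
  pool = (2, 1, 0, 1)
  run P5 (needs (1, 1, 0, 0), free (2, 1, 0, 1)); after release of (2, 1, 1, 1) the pool is (4, 2, 1, 2)
  run P1 (needs (3, 0, 1, 1), free (4, 2, 1, 2)); after release of (1, 0, 0, 0) the pool is (5, 2, 1, 2)
  P2 still needs (3, 3, 0, 0) but only (5, 2, 1, 2) is free — short on R4
  P6 still needs (4, 3, 1, 0) but only (5, 2, 1, 2) is free — short on R4
  P3 still needs (2, 2, 4, 0) but only (5, 2, 1, 2) is free — short on R2
Had the request been granted, P2, P6 and P3 could never finish.


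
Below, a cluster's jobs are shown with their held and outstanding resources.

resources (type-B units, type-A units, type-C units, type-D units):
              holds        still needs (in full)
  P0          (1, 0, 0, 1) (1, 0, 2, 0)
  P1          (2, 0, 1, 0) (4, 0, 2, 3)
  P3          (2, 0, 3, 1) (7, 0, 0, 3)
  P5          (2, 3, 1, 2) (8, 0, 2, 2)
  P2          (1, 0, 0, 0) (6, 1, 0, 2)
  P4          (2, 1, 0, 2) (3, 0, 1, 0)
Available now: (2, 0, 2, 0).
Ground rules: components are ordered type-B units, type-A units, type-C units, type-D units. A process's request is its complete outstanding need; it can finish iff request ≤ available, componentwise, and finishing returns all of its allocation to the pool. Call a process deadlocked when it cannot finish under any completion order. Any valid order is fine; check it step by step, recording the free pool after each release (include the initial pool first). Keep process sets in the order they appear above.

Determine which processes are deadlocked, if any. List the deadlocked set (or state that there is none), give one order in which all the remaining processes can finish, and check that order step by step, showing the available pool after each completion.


No process is deadlocked.
Key observation: P0 can run right away; the returned allocation unlocks the remaining processes in turn.
The rest can finish in the order P0, P4, P1, P2, P5, P3. Check, step by step:
  pool = (2, 0, 2, 0)
  P0: need (1, 0, 2, 0) fits (2, 0, 2, 0); releases (1, 0, 0, 1), pool now (3, 0, 2, 1)
  P4: need (3, 0, 1, 0) fits (3, 0, 2, 1); releases (2, 1, 0, 2), pool now (5, 1, 2, 3)
  P1: need (4, 0, 2, 3) fits (5, 1, 2, 3); releases (2, 0, 1, 0), pool now (7, 1, 3, 3)
  P2: need (6, 1, 0, 2) fits (7, 1, 3, 3); releases (1, 0, 0, 0), pool now (8, 1, 3, 3)
  P5: need (8, 0, 2, 2) fits (8, 1, 3, 3); releases (2, 3, 1, 2), pool now (10, 4, 4, 5)
  P3: need (7, 0, 0, 3) fits (10, 4, 4, 5); releases (2, 0, 3, 1), pool now (12, 4, 7, 6)


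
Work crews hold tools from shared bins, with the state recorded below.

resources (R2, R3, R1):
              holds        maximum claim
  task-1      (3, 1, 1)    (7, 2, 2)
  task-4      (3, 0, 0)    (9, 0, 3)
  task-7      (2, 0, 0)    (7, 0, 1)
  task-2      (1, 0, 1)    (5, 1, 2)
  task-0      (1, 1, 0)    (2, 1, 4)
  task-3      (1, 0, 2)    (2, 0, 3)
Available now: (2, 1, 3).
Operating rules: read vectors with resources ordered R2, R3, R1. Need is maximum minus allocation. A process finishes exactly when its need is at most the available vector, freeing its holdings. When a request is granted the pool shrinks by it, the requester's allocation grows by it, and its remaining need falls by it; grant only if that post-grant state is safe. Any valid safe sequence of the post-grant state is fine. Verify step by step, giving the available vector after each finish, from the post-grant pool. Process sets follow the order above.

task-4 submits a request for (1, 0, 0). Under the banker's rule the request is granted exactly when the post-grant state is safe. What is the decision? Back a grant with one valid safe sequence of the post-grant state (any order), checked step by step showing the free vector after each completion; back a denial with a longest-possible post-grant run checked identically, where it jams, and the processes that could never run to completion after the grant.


DENY. Granting would leave the state unsafe.
Key observation: after task-3, task-0 complete, (3, 2, 5) is the best the pool ever gets, yet each leftover process wants more R2.
Pretend the grant happened; the run task-3, task-0 goes as far as possible. Walking it through:
  pool = (1, 1, 3)
  run task-3 (needs (1, 0, 1), free (1, 1, 3)); after release of (1, 0, 2) the pool is (2, 1, 5)
  run task-0 (needs (1, 0, 4), free (2, 1, 5)); after release of (1, 1, 0) the pool is (3, 2, 5)
  task-1 still needs (4, 1, 1) but only (3, 2, 5) is free — short on R2
  task-4 still needs (5, 0, 3) but only (3, 2, 5) is free — short on R2
  task-7 still needs (5, 0, 1) but only (3, 2, 5) is free — short on R2
  task-2 still needs (4, 1, 1) but only (3, 2, 5) is free — short on R2
Post-grant, the permanently blocked set is task-1, task-4, task-7 and task-2.


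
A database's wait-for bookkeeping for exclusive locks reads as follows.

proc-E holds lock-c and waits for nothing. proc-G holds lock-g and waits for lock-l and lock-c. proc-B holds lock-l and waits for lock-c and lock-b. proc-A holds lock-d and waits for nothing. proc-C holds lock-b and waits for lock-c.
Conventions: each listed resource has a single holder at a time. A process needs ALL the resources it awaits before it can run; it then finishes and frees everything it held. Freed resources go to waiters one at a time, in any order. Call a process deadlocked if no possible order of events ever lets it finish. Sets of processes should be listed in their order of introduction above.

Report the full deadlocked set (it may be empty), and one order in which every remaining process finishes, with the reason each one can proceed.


No process is deadlocked.
Key observation: the wait relation is loop-free; peeling off processes with no waits unwinds the whole state.
A valid finishing order for the others: proc-E, proc-A, proc-C, proc-B, proc-G.
Step-by-step check:
  proc-E waits on nothing -> runs at once and releases lock-c
  proc-A waits on nothing -> runs at once and releases lock-d
  run proc-C (all its waits — lock-c — are resolved); releases lock-b
  run proc-B (all its waits — lock-c and lock-b — are resolved); releases lock-l
  run proc-G (all its waits — lock-l and lock-c — are resolved); releases lock-g


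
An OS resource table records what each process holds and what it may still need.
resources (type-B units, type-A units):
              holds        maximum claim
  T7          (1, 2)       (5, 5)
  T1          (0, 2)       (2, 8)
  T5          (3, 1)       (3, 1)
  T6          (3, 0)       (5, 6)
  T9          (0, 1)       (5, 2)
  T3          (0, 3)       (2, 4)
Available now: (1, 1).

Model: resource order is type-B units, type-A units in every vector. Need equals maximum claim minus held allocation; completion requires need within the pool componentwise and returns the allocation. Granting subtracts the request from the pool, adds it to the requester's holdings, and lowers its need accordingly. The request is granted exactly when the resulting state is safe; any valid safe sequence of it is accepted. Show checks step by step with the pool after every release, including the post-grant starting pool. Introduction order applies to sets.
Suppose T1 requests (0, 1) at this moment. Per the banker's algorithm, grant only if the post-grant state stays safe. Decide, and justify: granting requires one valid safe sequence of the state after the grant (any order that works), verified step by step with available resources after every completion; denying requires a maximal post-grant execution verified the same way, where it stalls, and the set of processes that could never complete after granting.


GRANT — the state after the grant stays safe, e.g. via T5, T3, T7, T1, T6, T9.
Key observation: granting shrinks the pool to (1, 0), yet T5 still fits and the chain goes through.
Verifying the post-grant state step by step:
  pool = (1, 0)
  T5: need (0, 0) fits (1, 0); releases (3, 1), pool now (4, 1)
  T3: need (2, 1) fits (4, 1); releases (0, 3), pool now (4, 4)
  T7: need (4, 3) fits (4, 4); releases (1, 2), pool now (5, 6)
  T1: need (2, 5) fits (5, 6); releases (0, 3), pool now (5, 9)
  T6: need (2, 6) fits (5, 9); releases (3, 0), pool now (8, 9)
  T9: need (5, 1) fits (8, 9); releases (0, 1), pool now (8, 10)


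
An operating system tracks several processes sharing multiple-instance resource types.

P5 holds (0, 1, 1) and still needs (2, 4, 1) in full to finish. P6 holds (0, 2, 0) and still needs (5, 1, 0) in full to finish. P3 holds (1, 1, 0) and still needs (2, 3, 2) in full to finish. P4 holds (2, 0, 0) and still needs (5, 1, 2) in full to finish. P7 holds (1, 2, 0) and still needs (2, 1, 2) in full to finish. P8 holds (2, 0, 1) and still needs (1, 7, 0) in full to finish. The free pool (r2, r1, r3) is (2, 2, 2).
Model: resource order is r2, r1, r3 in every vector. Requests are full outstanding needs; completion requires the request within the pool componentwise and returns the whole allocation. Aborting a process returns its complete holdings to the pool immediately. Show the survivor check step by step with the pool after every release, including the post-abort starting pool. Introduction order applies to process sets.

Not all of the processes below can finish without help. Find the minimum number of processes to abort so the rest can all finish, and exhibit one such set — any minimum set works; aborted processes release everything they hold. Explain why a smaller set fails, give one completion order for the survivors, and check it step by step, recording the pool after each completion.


Minimum abort set: P6.
Key observation: no ordering could ever have run P8 before the abort of P6; with (0, 2, 0) back in the pool it fits at step 3.
Minimality: the empty abort set fails — the state is deadlocked as it stands.
The survivors complete as P5, P7, P8, P4, P3. Verifying each step (starting from the post-abort pool):
  pool = (2, 4, 2)
  P5 needs (2, 4, 1) <= (2, 4, 2) -> finishes; pool += (0, 1, 1) = (2, 5, 3)
  P7 needs (2, 1, 2) <= (2, 5, 3) -> finishes; pool += (1, 2, 0) = (3, 7, 3)
  P8 needs (1, 7, 0) <= (3, 7, 3) -> finishes; pool += (2, 0, 1) = (5, 7, 4)
  P4 needs (5, 1, 2) <= (5, 7, 4) -> finishes; pool += (2, 0, 0) = (7, 7, 4)
  P3 needs (2, 3, 2) <= (7, 7, 4) -> finishes; pool += (1, 1, 0) = (8, 8, 4)


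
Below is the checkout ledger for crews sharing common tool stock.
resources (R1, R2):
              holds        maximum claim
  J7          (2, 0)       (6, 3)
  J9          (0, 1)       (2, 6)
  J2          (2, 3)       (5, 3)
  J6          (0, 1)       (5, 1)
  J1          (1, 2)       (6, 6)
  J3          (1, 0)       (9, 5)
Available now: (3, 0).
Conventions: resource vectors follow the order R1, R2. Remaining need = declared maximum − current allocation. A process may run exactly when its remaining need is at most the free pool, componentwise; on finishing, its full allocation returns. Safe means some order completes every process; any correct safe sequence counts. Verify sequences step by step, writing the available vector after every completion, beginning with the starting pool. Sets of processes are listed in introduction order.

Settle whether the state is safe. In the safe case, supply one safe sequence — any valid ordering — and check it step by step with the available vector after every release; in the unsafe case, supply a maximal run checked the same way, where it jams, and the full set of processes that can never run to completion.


SAFE. One safe sequence: J2, J6, J1, J9, J7, J3.
Key observation: at J2 the run first touches a limit — (3, 0) against (3, 0), exact on a resource it actually requests.
Check, step by step:
  pool = (3, 0)
  run J2 (needs (3, 0), free (3, 0)); after release of (2, 3) the pool is (5, 3)
  run J6 (needs (5, 0), free (5, 3)); after release of (0, 1) the pool is (5, 4)
  run J1 (needs (5, 4), free (5, 4)); after release of (1, 2) the pool is (6, 6)
  run J9 (needs (2, 5), free (6, 6)); after release of (0, 1) the pool is (6, 7)
  run J7 (needs (4, 3), free (6, 7)); after release of (2, 0) the pool is (8, 7)
  run J3 (needs (8, 5), free (8, 7)); after release of (1, 0) the pool is (9, 7)


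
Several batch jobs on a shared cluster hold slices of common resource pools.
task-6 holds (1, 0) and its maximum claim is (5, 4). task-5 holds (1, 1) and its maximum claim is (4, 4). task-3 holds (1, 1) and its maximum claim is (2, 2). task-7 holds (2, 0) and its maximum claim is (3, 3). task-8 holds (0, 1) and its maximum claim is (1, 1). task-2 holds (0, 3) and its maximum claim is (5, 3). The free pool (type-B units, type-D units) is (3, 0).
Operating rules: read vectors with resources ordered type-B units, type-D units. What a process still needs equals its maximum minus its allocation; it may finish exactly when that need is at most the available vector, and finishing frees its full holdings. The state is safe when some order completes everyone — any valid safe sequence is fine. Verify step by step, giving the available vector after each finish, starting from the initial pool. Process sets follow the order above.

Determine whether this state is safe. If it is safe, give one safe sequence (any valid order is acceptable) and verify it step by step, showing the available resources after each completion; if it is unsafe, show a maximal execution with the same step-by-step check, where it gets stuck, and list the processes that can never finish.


UNSAFE.
Key observation: after task-8, task-3 the pool peaks at (4, 2), and each blocked process is short somewhere: task-6 on type-D units; task-5 on type-D units; task-7 on type-D units; task-2 on type-B units.
A maximal execution: task-8, task-3 — then nothing else fits. Check, step by step:
  pool = (3, 0)
  task-8 needs (1, 0) <= (3, 0) -> finishes; pool += (0, 1) = (3, 1)
  task-3 needs (1, 1) <= (3, 1) -> finishes; pool += (1, 1) = (4, 2)
  task-6 still needs (4, 4) but only (4, 2) is free — short on type-D units
  task-5 still needs (3, 3) but only (4, 2) is free — short on type-D units
  task-7 still needs (1, 3) but only (4, 2) is free — short on type-D units
  task-2 still needs (5, 0) but only (4, 2) is free — short on type-B units
Never able to finish: task-6, task-5, task-7 and task-2.


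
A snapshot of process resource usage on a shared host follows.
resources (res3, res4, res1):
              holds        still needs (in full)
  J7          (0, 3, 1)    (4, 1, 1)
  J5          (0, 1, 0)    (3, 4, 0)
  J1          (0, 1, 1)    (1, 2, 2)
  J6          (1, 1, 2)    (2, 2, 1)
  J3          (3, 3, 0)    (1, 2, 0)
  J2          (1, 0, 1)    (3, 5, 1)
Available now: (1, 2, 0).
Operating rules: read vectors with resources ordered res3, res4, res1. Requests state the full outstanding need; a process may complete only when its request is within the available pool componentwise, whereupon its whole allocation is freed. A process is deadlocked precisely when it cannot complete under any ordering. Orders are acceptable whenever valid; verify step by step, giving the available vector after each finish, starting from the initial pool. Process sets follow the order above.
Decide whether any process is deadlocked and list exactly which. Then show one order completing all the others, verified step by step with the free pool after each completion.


Deadlocked: J7, J1, J6 and J2.
Key observation: res1 is the bottleneck — with J3, J5 done the pool holds (4, 6, 0), short of every remaining need.
A valid finishing order for the others: J3, J5. Verifying each step:
  pool = (1, 2, 0)
  run J3 (needs (1, 2, 0), free (1, 2, 0)); after release of (3, 3, 0) the pool is (4, 5, 0)
  run J5 (needs (3, 4, 0), free (4, 5, 0)); after release of (0, 1, 0) the pool is (4, 6, 0)
The blocked processes can never fit:
  J7 cannot run: need (4, 1, 1) vs free (4, 6, 0) (insufficient res1)
  J1 cannot run: need (1, 2, 2) vs free (4, 6, 0) (insufficient res1)
  J6 cannot run: need (2, 2, 1) vs free (4, 6, 0) (insufficient res1)
  J2 cannot run: need (3, 5, 1) vs free (4, 6, 0) (insufficient res1)
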